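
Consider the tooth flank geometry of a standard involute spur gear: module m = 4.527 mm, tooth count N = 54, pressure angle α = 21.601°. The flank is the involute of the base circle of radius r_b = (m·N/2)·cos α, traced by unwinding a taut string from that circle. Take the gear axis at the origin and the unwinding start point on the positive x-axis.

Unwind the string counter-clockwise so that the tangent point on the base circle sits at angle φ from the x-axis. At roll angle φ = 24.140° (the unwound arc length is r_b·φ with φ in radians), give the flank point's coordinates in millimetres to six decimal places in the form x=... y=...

pitch radius r_p = m·N/2 = 4.527·54/2 = 122.229000
base radius r_b = r_p·cos α = 122.229000·cos 21.601° = 113.644865
roll angle φ = 24.140° = 0.42132248 rad
x = r_b·(cos φ + φ·sin φ) = 113.644865·(0.91254889 + 0.42132248·0.40896764) = 123.288330
y = r_b·(sin φ − φ·cos φ) = 113.644865·(0.40896764 − 0.42132248·0.91254889) = 2.783194

x=123.288330 y=2.783194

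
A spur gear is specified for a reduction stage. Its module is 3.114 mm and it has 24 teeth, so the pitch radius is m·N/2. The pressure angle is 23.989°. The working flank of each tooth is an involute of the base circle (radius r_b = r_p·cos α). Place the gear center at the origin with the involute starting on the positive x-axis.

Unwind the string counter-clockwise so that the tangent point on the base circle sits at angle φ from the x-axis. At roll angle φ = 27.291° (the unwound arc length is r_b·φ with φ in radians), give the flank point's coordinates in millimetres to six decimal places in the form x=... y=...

pitch radius r_p = m·N/2 = 3.114·24/2 = 37.368000
base radius r_b = r_p·cos α = 37.368000·cos 23.989° = 34.140284
roll angle φ = 27.291° = 0.47631781 rad
x = r_b·(cos φ + φ·sin φ) = 34.140284·(0.88868927 + 0.47631781·0.45850997) = 37.796221
y = r_b·(sin φ − φ·cos φ) = 34.140284·(0.45850997 − 0.47631781·0.88868927) = 1.202129

x=37.796221 y=1.202129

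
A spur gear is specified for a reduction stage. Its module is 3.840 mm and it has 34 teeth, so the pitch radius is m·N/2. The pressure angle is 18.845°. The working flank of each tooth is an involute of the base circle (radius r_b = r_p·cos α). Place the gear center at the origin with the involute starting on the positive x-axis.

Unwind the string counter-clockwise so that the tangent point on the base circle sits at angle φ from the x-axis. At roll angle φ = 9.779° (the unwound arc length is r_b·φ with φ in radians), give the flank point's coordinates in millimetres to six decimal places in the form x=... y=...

x=62.674022 y=0.102090

pitch radius r_p = m·N/2 = 3.840·34/2 = 65.280000
base radius r_b = r_p·cos α = 65.280000·cos 18.845° = 61.780722
roll angle φ = 9.779° = 0.17067575 rad
x = r_b·(cos φ + φ·sin φ) = 61.780722·(0.98547022 + 0.17067575·0.16984832) = 62.674022
y = r_b·(sin φ − φ·cos φ) = 61.780722·(0.16984832 − 0.17067575·0.98547022) = 0.102090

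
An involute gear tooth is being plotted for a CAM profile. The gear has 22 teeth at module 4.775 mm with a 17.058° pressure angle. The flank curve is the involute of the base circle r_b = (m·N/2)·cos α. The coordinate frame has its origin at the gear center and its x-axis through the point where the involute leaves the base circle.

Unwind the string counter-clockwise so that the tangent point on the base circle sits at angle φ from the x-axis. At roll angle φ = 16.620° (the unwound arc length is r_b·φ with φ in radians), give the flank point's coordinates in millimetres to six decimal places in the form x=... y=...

pitch radius r_p = m·N/2 = 4.775·22/2 = 52.525000
base radius r_b = r_p·cos α = 52.525000·cos 17.058° = 50.214336
roll angle φ = 16.620° = 0.29007372 rad
x = r_b·(cos φ + φ·sin φ) = 50.214336·(0.95822279 + 0.29007372·0.28602287) = 52.282690
y = r_b·(sin φ − φ·cos φ) = 50.214336·(0.28602287 − 0.29007372·0.95822279) = 0.405110

x=52.282690 y=0.405110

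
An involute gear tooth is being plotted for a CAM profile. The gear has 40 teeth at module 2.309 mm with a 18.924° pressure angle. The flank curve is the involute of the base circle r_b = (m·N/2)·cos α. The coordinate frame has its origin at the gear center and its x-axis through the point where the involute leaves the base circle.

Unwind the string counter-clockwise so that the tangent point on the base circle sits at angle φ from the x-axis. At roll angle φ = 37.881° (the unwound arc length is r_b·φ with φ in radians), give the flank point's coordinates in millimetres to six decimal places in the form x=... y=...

x=52.213168 y=4.027108

pitch radius r_p = m·N/2 = 2.309·40/2 = 46.180000
base radius r_b = r_p·cos α = 46.180000·cos 18.924° = 43.683952
roll angle φ = 37.881° = 0.66114817 rad
x = r_b·(cos φ + φ·sin φ) = 43.683952·(0.78928775 + 0.66114817·0.61402350) = 52.213168
y = r_b·(sin φ − φ·cos φ) = 43.683952·(0.61402350 − 0.66114817·0.78928775) = 4.027108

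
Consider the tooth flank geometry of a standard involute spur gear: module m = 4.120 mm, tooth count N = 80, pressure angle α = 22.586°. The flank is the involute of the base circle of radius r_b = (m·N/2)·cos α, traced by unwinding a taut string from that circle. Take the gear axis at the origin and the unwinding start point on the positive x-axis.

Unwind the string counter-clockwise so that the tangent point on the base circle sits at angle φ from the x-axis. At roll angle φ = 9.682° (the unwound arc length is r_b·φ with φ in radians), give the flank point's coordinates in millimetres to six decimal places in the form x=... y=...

pitch radius r_p = m·N/2 = 4.120·80/2 = 164.800000
base radius r_b = r_p·cos α = 164.800000·cos 22.586° = 152.160514
roll angle φ = 9.682° = 0.16898278 rad
x = r_b·(cos φ + φ·sin φ) = 152.160514·(0.98575635 + 0.16898278·0.16817970) = 154.317515
y = r_b·(sin φ − φ·cos φ) = 152.160514·(0.16817970 − 0.16898278·0.98575635) = 0.244044

x=154.317515 y=0.244044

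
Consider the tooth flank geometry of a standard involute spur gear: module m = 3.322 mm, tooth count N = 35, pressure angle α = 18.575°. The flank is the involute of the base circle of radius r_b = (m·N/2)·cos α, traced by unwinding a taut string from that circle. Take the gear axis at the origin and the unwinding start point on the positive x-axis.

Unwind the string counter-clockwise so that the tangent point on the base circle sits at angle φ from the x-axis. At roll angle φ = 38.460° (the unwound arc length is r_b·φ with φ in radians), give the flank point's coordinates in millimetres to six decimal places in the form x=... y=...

pitch radius r_p = m·N/2 = 3.322·35/2 = 58.135000
base radius r_b = r_p·cos α = 58.135000·cos 18.575° = 55.106602
roll angle φ = 38.460° = 0.67125363 rad
x = r_b·(cos φ + φ·sin φ) = 55.106602·(0.78304256 + 0.67125363·0.62196812) = 66.157731
y = r_b·(sin φ − φ·cos φ) = 55.106602·(0.62196812 − 0.67125363·0.78304256) = 5.309409

x=66.157731 y=5.309409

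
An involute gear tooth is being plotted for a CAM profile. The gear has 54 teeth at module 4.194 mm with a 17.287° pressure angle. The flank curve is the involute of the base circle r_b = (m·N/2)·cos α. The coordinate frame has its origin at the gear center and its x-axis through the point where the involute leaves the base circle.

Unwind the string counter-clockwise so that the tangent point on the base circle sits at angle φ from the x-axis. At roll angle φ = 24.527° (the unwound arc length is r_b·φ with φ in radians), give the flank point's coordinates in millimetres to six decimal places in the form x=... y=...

x=117.580334 y=2.775762

pitch radius r_p = m·N/2 = 4.194·54/2 = 113.238000
base radius r_b = r_p·cos α = 113.238000·cos 17.287° = 108.122841
roll angle φ = 24.527° = 0.42807691 rad
x = r_b·(cos φ + φ·sin φ) = 108.122841·(0.90976575 + 0.42807691·0.41512201) = 117.580334
y = r_b·(sin φ − φ·cos φ) = 108.122841·(0.41512201 − 0.42807691·0.90976575) = 2.775762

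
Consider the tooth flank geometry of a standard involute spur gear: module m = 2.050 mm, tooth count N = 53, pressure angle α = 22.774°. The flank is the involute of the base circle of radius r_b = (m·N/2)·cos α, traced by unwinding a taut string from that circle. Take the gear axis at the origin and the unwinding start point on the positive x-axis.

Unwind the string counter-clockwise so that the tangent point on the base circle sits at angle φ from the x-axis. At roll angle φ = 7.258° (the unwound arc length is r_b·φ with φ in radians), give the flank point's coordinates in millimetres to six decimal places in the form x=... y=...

x=50.490043 y=0.033885

pitch radius r_p = m·N/2 = 2.050·53/2 = 54.325000
base radius r_b = r_p·cos α = 54.325000·cos 22.774° = 50.089764
roll angle φ = 7.258° = 0.12667600 rad
x = r_b·(cos φ + φ·sin φ) = 50.089764·(0.99198732 + 0.12667600·0.12633748) = 50.490043
y = r_b·(sin φ − φ·cos φ) = 50.089764·(0.12633748 − 0.12667600·0.99198732) = 0.033885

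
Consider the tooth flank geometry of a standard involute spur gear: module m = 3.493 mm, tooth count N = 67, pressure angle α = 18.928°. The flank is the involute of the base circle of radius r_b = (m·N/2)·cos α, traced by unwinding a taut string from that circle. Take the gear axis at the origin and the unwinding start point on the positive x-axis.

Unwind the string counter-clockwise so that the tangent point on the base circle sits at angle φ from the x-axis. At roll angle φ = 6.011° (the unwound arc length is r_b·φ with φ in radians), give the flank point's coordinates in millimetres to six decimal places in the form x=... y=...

x=111.295583 y=0.042557

pitch radius r_p = m·N/2 = 3.493·67/2 = 117.015500
base radius r_b = r_p·cos α = 117.015500·cos 18.928° = 110.688115
roll angle φ = 6.011° = 0.10491174 rad
x = r_b·(cos φ + φ·sin φ) = 110.688115·(0.99450181 + 0.10491174·0.10471940) = 111.295583
y = r_b·(sin φ − φ·cos φ) = 110.688115·(0.10471940 − 0.10491174·0.99450181) = 0.042557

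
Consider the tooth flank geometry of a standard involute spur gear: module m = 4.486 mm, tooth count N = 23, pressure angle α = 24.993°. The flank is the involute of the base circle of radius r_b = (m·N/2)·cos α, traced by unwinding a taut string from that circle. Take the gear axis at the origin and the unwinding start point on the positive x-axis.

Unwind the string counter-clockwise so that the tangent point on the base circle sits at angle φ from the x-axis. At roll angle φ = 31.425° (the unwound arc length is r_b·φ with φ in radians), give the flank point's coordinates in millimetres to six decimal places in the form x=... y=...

x=53.270918 y=2.495015

pitch radius r_p = m·N/2 = 4.486·23/2 = 51.589000
base radius r_b = r_p·cos α = 51.589000·cos 24.993° = 46.758176
roll angle φ = 31.425° = 0.54846972 rad
x = r_b·(cos φ + φ·sin φ) = 46.758176·(0.85332338 + 0.54846972·0.52138201) = 53.270918
y = r_b·(sin φ − φ·cos φ) = 46.758176·(0.52138201 − 0.54846972·0.85332338) = 2.495015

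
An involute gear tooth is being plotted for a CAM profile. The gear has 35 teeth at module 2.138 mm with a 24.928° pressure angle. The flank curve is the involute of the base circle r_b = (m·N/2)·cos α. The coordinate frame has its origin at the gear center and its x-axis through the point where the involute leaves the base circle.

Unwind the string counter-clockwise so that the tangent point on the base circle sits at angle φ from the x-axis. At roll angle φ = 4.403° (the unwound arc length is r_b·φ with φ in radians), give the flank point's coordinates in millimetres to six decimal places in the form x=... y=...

pitch radius r_p = m·N/2 = 2.138·35/2 = 37.415000
base radius r_b = r_p·cos α = 37.415000·cos 24.928° = 33.929349
roll angle φ = 4.403° = 0.07684685 rad
x = r_b·(cos φ + φ·sin φ) = 33.929349·(0.99704873 + 0.07684685·0.07677123) = 34.029385
y = r_b·(sin φ − φ·cos φ) = 33.929349·(0.07677123 − 0.07684685·0.99704873) = 0.005130

x=34.029385 y=0.005130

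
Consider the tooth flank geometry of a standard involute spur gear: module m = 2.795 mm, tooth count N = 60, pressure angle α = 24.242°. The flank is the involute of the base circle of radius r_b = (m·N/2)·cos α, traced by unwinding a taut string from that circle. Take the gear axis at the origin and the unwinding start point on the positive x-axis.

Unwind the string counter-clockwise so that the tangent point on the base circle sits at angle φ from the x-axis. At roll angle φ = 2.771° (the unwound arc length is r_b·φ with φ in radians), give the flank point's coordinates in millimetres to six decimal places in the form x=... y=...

x=76.545418 y=0.002882

pitch radius r_p = m·N/2 = 2.795·60/2 = 83.850000
base radius r_b = r_p·cos α = 83.850000·cos 24.242° = 76.456055
roll angle φ = 2.771° = 0.04836307 rad
x = r_b·(cos φ + φ·sin φ) = 76.456055·(0.99883073 + 0.04836307·0.04834422) = 76.545418
y = r_b·(sin φ − φ·cos φ) = 76.456055·(0.04834422 − 0.04836307·0.99883073) = 0.002882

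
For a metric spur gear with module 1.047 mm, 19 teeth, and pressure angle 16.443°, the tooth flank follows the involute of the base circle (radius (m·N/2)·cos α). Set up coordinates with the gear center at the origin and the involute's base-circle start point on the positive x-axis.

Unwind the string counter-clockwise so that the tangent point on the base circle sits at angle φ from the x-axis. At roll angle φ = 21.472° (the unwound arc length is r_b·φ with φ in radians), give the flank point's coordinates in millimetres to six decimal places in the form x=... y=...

x=10.186261 y=0.165026

pitch radius r_p = m·N/2 = 1.047·19/2 = 9.946500
base radius r_b = r_p·cos α = 9.946500·cos 16.443° = 9.539706
roll angle φ = 21.472° = 0.37475710 rad
x = r_b·(cos φ + φ·sin φ) = 9.539706·(0.93059656 + 0.37475710·0.36604650) = 10.186261
y = r_b·(sin φ − φ·cos φ) = 9.539706·(0.36604650 − 0.37475710·0.93059656) = 0.165026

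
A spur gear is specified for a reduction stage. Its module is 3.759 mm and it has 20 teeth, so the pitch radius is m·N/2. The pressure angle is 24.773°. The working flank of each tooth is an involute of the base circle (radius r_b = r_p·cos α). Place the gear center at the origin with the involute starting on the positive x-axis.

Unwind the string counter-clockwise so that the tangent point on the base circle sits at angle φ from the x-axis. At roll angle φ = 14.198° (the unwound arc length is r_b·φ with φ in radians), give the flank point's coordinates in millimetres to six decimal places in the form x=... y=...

pitch radius r_p = m·N/2 = 3.759·20/2 = 37.590000
base radius r_b = r_p·cos α = 37.590000·cos 24.773° = 34.130782
roll angle φ = 14.198° = 0.24780185 rad
x = r_b·(cos φ + φ·sin φ) = 34.130782·(0.96945391 + 0.24780185·0.24527355) = 35.162663
y = r_b·(sin φ − φ·cos φ) = 34.130782·(0.24527355 − 0.24780185·0.96945391) = 0.172056

x=35.162663 y=0.172056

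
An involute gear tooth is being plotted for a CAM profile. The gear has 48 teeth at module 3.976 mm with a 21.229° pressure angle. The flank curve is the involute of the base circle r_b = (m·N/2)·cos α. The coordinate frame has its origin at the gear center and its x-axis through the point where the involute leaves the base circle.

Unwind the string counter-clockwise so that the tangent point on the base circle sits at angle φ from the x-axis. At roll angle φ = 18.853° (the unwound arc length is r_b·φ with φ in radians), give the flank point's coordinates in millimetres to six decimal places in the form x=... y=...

pitch radius r_p = m·N/2 = 3.976·48/2 = 95.424000
base radius r_b = r_p·cos α = 95.424000·cos 21.229° = 88.948589
roll angle φ = 18.853° = 0.32904692 rad
x = r_b·(cos φ + φ·sin φ) = 88.948589·(0.94635075 + 0.32904692·0.32314123) = 93.634346
y = r_b·(sin φ − φ·cos φ) = 88.948589·(0.32314123 − 0.32904692·0.94635075) = 1.044917

x=93.634346 y=1.044917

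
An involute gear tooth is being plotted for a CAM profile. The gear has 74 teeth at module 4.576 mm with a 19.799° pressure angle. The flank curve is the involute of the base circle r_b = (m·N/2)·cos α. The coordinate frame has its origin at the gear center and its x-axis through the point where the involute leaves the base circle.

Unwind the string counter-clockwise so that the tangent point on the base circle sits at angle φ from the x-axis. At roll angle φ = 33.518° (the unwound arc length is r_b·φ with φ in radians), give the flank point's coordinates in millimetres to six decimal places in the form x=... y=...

x=184.273969 y=10.271507

pitch radius r_p = m·N/2 = 4.576·74/2 = 169.312000
base radius r_b = r_p·cos α = 169.312000·cos 19.799° = 159.303406
roll angle φ = 33.518° = 0.58499946 rad
x = r_b·(cos φ + φ·sin φ) = 159.303406·(0.83371238 + 0.58499946·0.55219893) = 184.273969
y = r_b·(sin φ − φ·cos φ) = 159.303406·(0.55219893 − 0.58499946·0.83371238) = 10.271507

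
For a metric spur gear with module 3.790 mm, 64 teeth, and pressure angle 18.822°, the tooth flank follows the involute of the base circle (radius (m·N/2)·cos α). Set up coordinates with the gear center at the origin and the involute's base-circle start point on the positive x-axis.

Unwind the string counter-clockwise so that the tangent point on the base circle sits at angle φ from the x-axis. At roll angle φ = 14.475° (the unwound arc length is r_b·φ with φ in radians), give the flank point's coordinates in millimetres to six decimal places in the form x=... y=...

pitch radius r_p = m·N/2 = 3.790·64/2 = 121.280000
base radius r_b = r_p·cos α = 121.280000·cos 18.822° = 114.794606
roll angle φ = 14.475° = 0.25263641 rad
x = r_b·(cos φ + φ·sin φ) = 114.794606·(0.96825680 + 0.25263641·0.24995755) = 118.399751
y = r_b·(sin φ − φ·cos φ) = 114.794606·(0.24995755 − 0.25263641·0.96825680) = 0.613075

x=118.399751 y=0.613075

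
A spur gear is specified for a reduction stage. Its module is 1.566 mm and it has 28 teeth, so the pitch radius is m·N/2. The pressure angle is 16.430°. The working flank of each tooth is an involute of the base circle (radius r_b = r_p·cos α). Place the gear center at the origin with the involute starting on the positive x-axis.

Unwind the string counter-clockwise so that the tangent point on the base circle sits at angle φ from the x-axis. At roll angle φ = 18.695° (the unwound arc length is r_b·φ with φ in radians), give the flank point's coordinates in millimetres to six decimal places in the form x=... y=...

x=22.118547 y=0.240918

pitch radius r_p = m·N/2 = 1.566·28/2 = 21.924000
base radius r_b = r_p·cos α = 21.924000·cos 16.430° = 21.028756
roll angle φ = 18.695° = 0.32628930 rad
x = r_b·(cos φ + φ·sin φ) = 21.028756·(0.94723825 + 0.32628930·0.32053033) = 22.118547
y = r_b·(sin φ − φ·cos φ) = 21.028756·(0.32053033 − 0.32628930·0.94723825) = 0.240918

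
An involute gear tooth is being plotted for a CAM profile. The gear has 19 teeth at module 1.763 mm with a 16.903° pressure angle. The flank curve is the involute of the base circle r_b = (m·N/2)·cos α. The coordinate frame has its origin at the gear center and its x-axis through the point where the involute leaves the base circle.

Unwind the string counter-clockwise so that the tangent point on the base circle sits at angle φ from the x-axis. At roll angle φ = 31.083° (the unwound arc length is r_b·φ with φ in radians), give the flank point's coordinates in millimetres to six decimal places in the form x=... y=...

pitch radius r_p = m·N/2 = 1.763·19/2 = 16.748500
base radius r_b = r_p·cos α = 16.748500·cos 16.903° = 16.024937
roll angle φ = 31.083° = 0.54250069 rad
x = r_b·(cos φ + φ·sin φ) = 16.024937·(0.85642031 + 0.54250069·0.51627925) = 18.212376
y = r_b·(sin φ − φ·cos φ) = 16.024937·(0.51627925 − 0.54250069·0.85642031) = 0.828019

x=18.212376 y=0.828019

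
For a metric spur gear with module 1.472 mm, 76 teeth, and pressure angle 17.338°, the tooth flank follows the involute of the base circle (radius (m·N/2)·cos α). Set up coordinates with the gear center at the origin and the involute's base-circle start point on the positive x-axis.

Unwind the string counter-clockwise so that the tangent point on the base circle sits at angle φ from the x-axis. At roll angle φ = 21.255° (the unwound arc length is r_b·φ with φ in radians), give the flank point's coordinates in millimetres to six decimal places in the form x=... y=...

x=56.943049 y=0.896194

pitch radius r_p = m·N/2 = 1.472·76/2 = 55.936000
base radius r_b = r_p·cos α = 55.936000·cos 17.338° = 53.394456
roll angle φ = 21.255° = 0.37096973 rad
x = r_b·(cos φ + φ·sin φ) = 53.394456·(0.93197624 + 0.37096973·0.36251937) = 56.943049
y = r_b·(sin φ − φ·cos φ) = 53.394456·(0.36251937 − 0.37096973·0.93197624) = 0.896194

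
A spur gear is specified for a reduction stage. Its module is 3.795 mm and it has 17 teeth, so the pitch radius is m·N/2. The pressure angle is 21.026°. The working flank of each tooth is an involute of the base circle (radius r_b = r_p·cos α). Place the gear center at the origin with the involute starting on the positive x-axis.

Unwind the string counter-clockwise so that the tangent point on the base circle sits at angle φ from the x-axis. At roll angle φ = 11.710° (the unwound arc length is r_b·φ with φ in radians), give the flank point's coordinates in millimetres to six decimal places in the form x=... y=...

pitch radius r_p = m·N/2 = 3.795·17/2 = 32.257500
base radius r_b = r_p·cos α = 32.257500·cos 21.026° = 30.109722
roll angle φ = 11.710° = 0.20437806 rad
x = r_b·(cos φ + φ·sin φ) = 30.109722·(0.97918740 + 0.20437806·0.20295820) = 30.732018
y = r_b·(sin φ − φ·cos φ) = 30.109722·(0.20295820 − 0.20437806·0.97918740) = 0.085324

x=30.732018 y=0.085324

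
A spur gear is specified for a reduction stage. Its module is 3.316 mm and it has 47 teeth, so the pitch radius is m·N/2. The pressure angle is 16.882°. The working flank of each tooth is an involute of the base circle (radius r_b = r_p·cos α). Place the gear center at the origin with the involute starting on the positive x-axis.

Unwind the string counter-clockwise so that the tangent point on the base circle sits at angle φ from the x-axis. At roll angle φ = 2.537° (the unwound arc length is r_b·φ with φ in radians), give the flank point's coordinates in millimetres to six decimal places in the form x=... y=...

x=74.640832 y=0.002157

pitch radius r_p = m·N/2 = 3.316·47/2 = 77.926000
base radius r_b = r_p·cos α = 77.926000·cos 16.882° = 74.567768
roll angle φ = 2.537° = 0.04427900 rad
x = r_b·(cos φ + φ·sin φ) = 74.567768·(0.99901985 + 0.04427900·0.04426454) = 74.640832
y = r_b·(sin φ − φ·cos φ) = 74.567768·(0.04426454 − 0.04427900·0.99901985) = 0.002157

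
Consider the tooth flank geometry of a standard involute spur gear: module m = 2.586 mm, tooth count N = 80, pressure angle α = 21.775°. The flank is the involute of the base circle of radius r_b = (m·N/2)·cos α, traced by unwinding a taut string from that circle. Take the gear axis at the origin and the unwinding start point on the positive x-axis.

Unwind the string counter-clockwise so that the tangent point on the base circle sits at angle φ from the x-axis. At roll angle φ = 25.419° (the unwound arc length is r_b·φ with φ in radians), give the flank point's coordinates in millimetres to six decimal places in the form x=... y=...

pitch radius r_p = m·N/2 = 2.586·80/2 = 103.440000
base radius r_b = r_p·cos α = 103.440000·cos 21.775° = 96.059326
roll angle φ = 25.419° = 0.44364524 rad
x = r_b·(cos φ + φ·sin φ) = 96.059326·(0.90319300 + 0.44364524·0.42923467) = 105.052489
y = r_b·(sin φ − φ·cos φ) = 96.059326·(0.42923467 − 0.44364524·0.90319300) = 2.741282

x=105.052489 y=2.741282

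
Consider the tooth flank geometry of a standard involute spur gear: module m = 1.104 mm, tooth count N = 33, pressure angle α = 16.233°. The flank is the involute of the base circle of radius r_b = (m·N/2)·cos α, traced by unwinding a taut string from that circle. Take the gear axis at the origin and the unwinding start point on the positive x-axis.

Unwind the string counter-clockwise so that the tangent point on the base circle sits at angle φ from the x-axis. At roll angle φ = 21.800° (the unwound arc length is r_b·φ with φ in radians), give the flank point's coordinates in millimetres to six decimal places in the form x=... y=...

x=18.710296 y=0.316493

pitch radius r_p = m·N/2 = 1.104·33/2 = 18.216000
base radius r_b = r_p·cos α = 18.216000·cos 16.233° = 17.489780
roll angle φ = 21.800° = 0.38048178 rad
x = r_b·(cos φ + φ·sin φ) = 17.489780·(0.92848583 + 0.38048178·0.37136784) = 18.710296
y = r_b·(sin φ − φ·cos φ) = 17.489780·(0.37136784 − 0.38048178·0.92848583) = 0.316493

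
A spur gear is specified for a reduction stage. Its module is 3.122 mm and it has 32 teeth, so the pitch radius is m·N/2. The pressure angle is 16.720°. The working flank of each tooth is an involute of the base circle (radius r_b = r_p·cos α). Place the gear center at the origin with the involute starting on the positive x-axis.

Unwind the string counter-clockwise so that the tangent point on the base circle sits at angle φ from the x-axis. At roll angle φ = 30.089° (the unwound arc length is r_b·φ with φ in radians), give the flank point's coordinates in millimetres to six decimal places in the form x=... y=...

pitch radius r_p = m·N/2 = 3.122·32/2 = 49.952000
base radius r_b = r_p·cos α = 49.952000·cos 16.720° = 47.840136
roll angle φ = 30.089° = 0.52515212 rad
x = r_b·(cos φ + φ·sin φ) = 47.840136·(0.86524769 + 0.52515212·0.50134463) = 53.989023
y = r_b·(sin φ − φ·cos φ) = 47.840136·(0.50134463 − 0.52515212·0.86524769) = 2.246476

x=53.989023 y=2.246476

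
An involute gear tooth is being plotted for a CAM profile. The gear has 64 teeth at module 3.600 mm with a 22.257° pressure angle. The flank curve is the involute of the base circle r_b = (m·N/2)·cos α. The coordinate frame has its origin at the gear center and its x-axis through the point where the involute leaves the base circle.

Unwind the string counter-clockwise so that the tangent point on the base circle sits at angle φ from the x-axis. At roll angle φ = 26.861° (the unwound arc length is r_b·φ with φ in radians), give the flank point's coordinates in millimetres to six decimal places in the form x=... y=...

pitch radius r_p = m·N/2 = 3.600·64/2 = 115.200000
base radius r_b = r_p·cos α = 115.200000·cos 22.257° = 106.616936
roll angle φ = 26.861° = 0.46881289 rad
x = r_b·(cos φ + φ·sin φ) = 106.616936·(0.89210529 + 0.46881289·0.45182758) = 117.697408
y = r_b·(sin φ − φ·cos φ) = 106.616936·(0.45182758 − 0.46881289·0.89210529) = 3.582022

x=117.697408 y=3.582022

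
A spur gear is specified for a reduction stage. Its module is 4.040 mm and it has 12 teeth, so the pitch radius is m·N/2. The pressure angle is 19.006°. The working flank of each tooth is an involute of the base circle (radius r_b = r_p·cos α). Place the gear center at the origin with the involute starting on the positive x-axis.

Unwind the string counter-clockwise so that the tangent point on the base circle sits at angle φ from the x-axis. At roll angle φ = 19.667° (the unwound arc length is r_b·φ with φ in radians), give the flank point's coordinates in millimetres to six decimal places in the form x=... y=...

pitch radius r_p = m·N/2 = 4.040·12/2 = 24.240000
base radius r_b = r_p·cos α = 24.240000·cos 19.006° = 22.918544
roll angle φ = 19.667° = 0.34325390 rad
x = r_b·(cos φ + φ·sin φ) = 22.918544·(0.94166454 + 0.34325390·0.33655295) = 24.229202
y = r_b·(sin φ − φ·cos φ) = 22.918544·(0.33655295 − 0.34325390·0.94166454) = 0.305342

x=24.229202 y=0.305342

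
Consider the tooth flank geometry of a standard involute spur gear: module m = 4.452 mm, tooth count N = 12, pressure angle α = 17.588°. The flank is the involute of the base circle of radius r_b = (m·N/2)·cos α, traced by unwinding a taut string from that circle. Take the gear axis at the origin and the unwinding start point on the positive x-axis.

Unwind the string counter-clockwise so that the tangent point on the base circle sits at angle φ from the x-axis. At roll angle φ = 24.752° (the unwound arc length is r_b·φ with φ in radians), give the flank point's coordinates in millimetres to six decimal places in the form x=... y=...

x=27.729680 y=0.671630

pitch radius r_p = m·N/2 = 4.452·12/2 = 26.712000
base radius r_b = r_p·cos α = 26.712000·cos 17.588° = 25.463320
roll angle φ = 24.752° = 0.43200390 rad
x = r_b·(cos φ + φ·sin φ) = 25.463320·(0.90812856 + 0.43200390·0.41869144) = 27.729680
y = r_b·(sin φ − φ·cos φ) = 25.463320·(0.41869144 − 0.43200390·0.90812856) = 0.671630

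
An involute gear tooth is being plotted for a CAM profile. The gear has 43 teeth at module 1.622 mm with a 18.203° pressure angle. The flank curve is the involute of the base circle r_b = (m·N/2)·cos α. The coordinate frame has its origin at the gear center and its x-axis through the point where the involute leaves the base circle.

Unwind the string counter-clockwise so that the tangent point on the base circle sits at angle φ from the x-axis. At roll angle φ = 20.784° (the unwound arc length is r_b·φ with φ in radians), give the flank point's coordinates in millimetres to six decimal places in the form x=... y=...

x=35.236220 y=0.520194

pitch radius r_p = m·N/2 = 1.622·43/2 = 34.873000
base radius r_b = r_p·cos α = 34.873000·cos 18.203° = 33.127805
roll angle φ = 20.784° = 0.36274923 rad
x = r_b·(cos φ + φ·sin φ) = 33.127805·(0.93492480 + 0.36274923·0.35484590) = 35.236220
y = r_b·(sin φ − φ·cos φ) = 33.127805·(0.35484590 − 0.36274923·0.93492480) = 0.520194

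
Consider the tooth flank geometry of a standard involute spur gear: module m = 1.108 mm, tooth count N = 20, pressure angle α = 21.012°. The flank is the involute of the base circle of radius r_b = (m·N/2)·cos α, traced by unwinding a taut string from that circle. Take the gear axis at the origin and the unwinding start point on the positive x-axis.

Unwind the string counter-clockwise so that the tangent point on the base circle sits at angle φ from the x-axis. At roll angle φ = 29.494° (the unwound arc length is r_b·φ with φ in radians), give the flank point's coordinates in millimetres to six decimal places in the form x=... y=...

pitch radius r_p = m·N/2 = 1.108·20/2 = 11.080000
base radius r_b = r_p·cos α = 11.080000·cos 21.012° = 10.343239
roll angle φ = 29.494° = 0.51476741 rad
x = r_b·(cos φ + φ·sin φ) = 10.343239·(0.87040726 + 0.51476741·0.49233241) = 11.624187
y = r_b·(sin φ − φ·cos φ) = 10.343239·(0.49233241 − 0.51476741·0.87040726) = 0.457948

x=11.624187 y=0.457948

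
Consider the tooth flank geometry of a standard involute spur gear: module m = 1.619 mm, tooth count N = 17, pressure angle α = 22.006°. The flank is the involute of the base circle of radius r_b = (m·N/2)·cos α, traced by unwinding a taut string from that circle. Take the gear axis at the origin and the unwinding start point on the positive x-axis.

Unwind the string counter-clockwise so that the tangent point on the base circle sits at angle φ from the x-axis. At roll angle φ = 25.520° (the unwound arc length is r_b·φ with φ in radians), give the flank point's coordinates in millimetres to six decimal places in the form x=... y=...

x=13.962427 y=0.368405

pitch radius r_p = m·N/2 = 1.619·17/2 = 13.761500
base radius r_b = r_p·cos α = 13.761500·cos 22.006° = 12.758901
roll angle φ = 25.520° = 0.44540803 rad
x = r_b·(cos φ + φ·sin φ) = 12.758901·(0.90243495 + 0.44540803·0.43082613) = 13.962427
y = r_b·(sin φ − φ·cos φ) = 12.758901·(0.43082613 − 0.44540803·0.90243495) = 0.368405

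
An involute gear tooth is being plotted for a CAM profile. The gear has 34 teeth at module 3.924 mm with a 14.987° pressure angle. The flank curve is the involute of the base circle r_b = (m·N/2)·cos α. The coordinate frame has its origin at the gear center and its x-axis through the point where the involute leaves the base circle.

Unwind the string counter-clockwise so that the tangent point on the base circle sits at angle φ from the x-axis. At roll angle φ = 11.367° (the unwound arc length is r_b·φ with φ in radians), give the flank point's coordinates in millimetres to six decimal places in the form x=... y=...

x=65.694577 y=0.167065

pitch radius r_p = m·N/2 = 3.924·34/2 = 66.708000
base radius r_b = r_p·cos α = 66.708000·cos 14.987° = 64.438896
roll angle φ = 11.367° = 0.19839158 rad
x = r_b·(cos φ + φ·sin φ) = 64.438896·(0.98038485 + 0.19839158·0.19709271) = 65.694577
y = r_b·(sin φ − φ·cos φ) = 64.438896·(0.19709271 − 0.19839158·0.98038485) = 0.167065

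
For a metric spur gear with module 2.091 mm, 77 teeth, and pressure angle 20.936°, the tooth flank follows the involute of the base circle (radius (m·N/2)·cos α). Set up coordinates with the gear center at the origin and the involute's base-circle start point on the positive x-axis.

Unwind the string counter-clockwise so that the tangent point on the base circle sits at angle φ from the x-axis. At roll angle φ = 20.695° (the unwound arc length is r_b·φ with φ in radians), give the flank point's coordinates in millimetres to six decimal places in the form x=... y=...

x=79.934508 y=1.165690

pitch radius r_p = m·N/2 = 2.091·77/2 = 80.503500
base radius r_b = r_p·cos α = 80.503500·cos 20.936° = 75.188671
roll angle φ = 20.695° = 0.36119589 rad
x = r_b·(cos φ + φ·sin φ) = 75.188671·(0.93547487 + 0.36119589·0.35339321) = 79.934508
y = r_b·(sin φ − φ·cos φ) = 75.188671·(0.35339321 − 0.36119589·0.93547487) = 1.165690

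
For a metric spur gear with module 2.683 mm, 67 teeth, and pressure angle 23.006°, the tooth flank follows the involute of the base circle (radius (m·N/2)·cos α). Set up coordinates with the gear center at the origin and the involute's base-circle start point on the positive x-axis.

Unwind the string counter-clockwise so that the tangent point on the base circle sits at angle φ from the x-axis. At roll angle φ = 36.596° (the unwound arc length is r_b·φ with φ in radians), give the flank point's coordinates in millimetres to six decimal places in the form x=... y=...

x=97.924988 y=6.897025

pitch radius r_p = m·N/2 = 2.683·67/2 = 89.880500
base radius r_b = r_p·cos α = 89.880500·cos 23.006° = 82.731758
roll angle φ = 36.596° = 0.63872069 rad
x = r_b·(cos φ + φ·sin φ) = 82.731758·(0.80285910 + 0.63872069·0.59616883) = 97.924988
y = r_b·(sin φ − φ·cos φ) = 82.731758·(0.59616883 − 0.63872069·0.80285910) = 6.897025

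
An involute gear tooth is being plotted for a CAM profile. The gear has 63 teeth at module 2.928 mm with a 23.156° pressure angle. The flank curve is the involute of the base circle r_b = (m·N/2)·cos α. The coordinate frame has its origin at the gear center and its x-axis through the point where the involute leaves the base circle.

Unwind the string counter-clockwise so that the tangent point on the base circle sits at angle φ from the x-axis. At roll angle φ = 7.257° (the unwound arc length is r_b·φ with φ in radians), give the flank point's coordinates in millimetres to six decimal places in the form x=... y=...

x=85.479052 y=0.057344

pitch radius r_p = m·N/2 = 2.928·63/2 = 92.232000
base radius r_b = r_p·cos α = 92.232000·cos 23.156° = 84.801568
roll angle φ = 7.257° = 0.12665854 rad
x = r_b·(cos φ + φ·sin φ) = 84.801568·(0.99198952 + 0.12665854·0.12632016) = 85.479052
y = r_b·(sin φ − φ·cos φ) = 84.801568·(0.12632016 − 0.12665854·0.99198952) = 0.057344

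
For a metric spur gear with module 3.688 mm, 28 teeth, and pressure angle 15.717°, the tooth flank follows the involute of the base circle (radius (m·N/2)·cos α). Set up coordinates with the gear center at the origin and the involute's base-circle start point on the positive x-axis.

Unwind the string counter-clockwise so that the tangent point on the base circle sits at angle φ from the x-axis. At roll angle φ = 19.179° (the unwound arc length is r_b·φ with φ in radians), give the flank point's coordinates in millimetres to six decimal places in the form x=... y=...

x=52.408533 y=0.614447

pitch radius r_p = m·N/2 = 3.688·28/2 = 51.632000
base radius r_b = r_p·cos α = 51.632000·cos 15.717° = 49.701553
roll angle φ = 19.179° = 0.33473670 rad
x = r_b·(cos φ + φ·sin φ) = 49.701553·(0.94449684 + 0.33473670·0.32852049) = 52.408533
y = r_b·(sin φ − φ·cos φ) = 49.701553·(0.32852049 − 0.33473670·0.94449684) = 0.614447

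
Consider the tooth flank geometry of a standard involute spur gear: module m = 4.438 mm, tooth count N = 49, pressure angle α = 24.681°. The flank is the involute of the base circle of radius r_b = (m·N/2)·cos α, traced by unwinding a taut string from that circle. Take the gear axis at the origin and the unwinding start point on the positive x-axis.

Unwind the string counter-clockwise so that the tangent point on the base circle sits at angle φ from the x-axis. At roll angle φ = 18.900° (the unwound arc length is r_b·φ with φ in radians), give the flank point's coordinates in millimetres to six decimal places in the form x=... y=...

pitch radius r_p = m·N/2 = 4.438·49/2 = 108.731000
base radius r_b = r_p·cos α = 108.731000·cos 24.681° = 98.798064
roll angle φ = 18.900° = 0.32986723 rad
x = r_b·(cos φ + φ·sin φ) = 98.798064·(0.94608536 + 0.32986723·0.32391742) = 104.027949
y = r_b·(sin φ − φ·cos φ) = 98.798064·(0.32391742 − 0.32986723·0.94608536) = 1.169262

x=104.027949 y=1.169262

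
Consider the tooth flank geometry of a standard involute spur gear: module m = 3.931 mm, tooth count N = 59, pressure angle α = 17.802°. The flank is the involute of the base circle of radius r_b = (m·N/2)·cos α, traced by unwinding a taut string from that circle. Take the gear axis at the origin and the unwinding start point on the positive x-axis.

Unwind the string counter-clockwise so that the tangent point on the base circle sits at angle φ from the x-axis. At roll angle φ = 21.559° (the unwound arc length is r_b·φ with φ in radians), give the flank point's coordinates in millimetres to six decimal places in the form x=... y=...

x=117.953722 y=1.933087

pitch radius r_p = m·N/2 = 3.931·59/2 = 115.964500
base radius r_b = r_p·cos α = 115.964500·cos 17.802° = 110.411971
roll angle φ = 21.559° = 0.37627553 rad
x = r_b·(cos φ + φ·sin φ) = 110.411971·(0.93003967 + 0.37627553·0.36745912) = 117.953722
y = r_b·(sin φ − φ·cos φ) = 110.411971·(0.36745912 − 0.37627553·0.93003967) = 1.933087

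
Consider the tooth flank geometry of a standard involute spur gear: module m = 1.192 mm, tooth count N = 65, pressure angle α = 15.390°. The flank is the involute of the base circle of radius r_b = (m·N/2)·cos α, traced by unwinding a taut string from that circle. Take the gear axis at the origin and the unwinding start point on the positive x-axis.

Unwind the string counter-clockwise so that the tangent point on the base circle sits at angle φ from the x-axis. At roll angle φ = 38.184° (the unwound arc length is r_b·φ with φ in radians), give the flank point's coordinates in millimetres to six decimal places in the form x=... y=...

pitch radius r_p = m·N/2 = 1.192·65/2 = 38.740000
base radius r_b = r_p·cos α = 38.740000·cos 15.390° = 37.350851
roll angle φ = 38.184° = 0.66643652 rad
x = r_b·(cos φ + φ·sin φ) = 37.350851·(0.78602955 + 0.66643652·0.61818892) = 44.746813
y = r_b·(sin φ − φ·cos φ) = 37.350851·(0.61818892 − 0.66643652·0.78602955) = 3.524057

x=44.746813 y=3.524057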